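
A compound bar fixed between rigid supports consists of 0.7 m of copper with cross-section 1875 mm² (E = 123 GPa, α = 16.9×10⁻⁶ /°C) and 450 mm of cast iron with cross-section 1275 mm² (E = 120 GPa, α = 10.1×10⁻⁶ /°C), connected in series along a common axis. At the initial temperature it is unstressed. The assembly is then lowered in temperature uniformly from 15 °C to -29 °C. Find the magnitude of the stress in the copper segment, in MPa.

If the supports were absent, the total length change would be Σ αᵢΔT Lᵢ = 16.9×10⁻⁶×44×700 + 10.1×10⁻⁶×44×450 = 0.7205 mm.
The rigid supports impose zero overall length change; the single axial force P common to all segments must satisfy P Σ Lᵢ/(AᵢEᵢ) = δ_free.
Σ Lᵢ/(AᵢEᵢ) = 700/(1875×123×10³) + 450/(1275×120×10³) = 5.976×10⁻⁶ mm/N.
Hence P = δ_free / Σ(L/AE) = 0.7205/5.976×10⁻⁶ = 120.6 kN (tensile).
σ_{copper} = P / A = 120600 / 1875 = 64.3 MPa.

σ ≈ 64.3 MPa (tensile)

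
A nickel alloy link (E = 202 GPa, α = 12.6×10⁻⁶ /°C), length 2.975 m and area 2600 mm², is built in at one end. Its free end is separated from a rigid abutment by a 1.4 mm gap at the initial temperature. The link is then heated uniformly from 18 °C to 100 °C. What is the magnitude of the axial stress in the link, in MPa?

Unrestrained expansion: δ_free = αΔT L = 12.6×10⁻⁶ × 82 × 2975 = 3.074 mm.
After closing the 1.4 mm clearance, 3.074 − 1.4 = 1.674 mm of expansion remains to be suppressed by the wall.
Compatibility: PL/(AE) = 1.674 mm, so σ = P/A = E × (1.674/2975) = 113.6 MPa.

σ ≈ 114 MPa (compressive)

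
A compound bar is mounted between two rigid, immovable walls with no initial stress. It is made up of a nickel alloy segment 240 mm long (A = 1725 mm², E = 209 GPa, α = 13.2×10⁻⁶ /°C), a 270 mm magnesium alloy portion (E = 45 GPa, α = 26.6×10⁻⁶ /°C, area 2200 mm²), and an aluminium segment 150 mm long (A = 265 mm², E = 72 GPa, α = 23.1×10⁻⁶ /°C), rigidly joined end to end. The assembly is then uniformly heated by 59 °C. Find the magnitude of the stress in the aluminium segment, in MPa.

If the supports were absent, the total length change would be Σ αᵢΔT Lᵢ = 13.2×10⁻⁶×59×240 + 26.6×10⁻⁶×59×270 + 23.1×10⁻⁶×59×150 = 0.8151 mm.
The walls prevent any net length change, so an axial force P (same in every segment) develops. Compatibility: P · Σ Lᵢ/(AᵢEᵢ) = δ_free.
The series flexibility is Σ Lᵢ/(AᵢEᵢ) = 240/(1725×209×10³) + 270/(2200×45×10³) + 150/(265×72×10³) = 1.125×10⁻⁵ mm/N.
Hence P = δ_free / Σ(L/AE) = 0.8151/1.125×10⁻⁵ = 72.42 kN (compressive).
σ_{aluminium} = P / A = 72420 / 265 = 273.3 MPa.

σ ≈ 273 MPa (compressive)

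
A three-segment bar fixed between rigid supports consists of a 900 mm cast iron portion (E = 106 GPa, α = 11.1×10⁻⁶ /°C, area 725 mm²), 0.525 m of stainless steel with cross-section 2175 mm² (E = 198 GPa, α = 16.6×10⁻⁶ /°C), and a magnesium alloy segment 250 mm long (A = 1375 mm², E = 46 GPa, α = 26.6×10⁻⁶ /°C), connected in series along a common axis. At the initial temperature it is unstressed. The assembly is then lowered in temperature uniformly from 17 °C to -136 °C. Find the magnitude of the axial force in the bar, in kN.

P ≈ 230 kN (tensile)

Free thermal contraction of the whole bar: Σ αᵢΔT Lᵢ = 11.1×10⁻⁶×153×900 + 16.6×10⁻⁶×153×525 + 26.6×10⁻⁶×153×250 = 3.879 mm.
The walls prevent any net length change, so an axial force P (same in every segment) develops. Compatibility: P · Σ Lᵢ/(AᵢEᵢ) = δ_free.
The series flexibility is Σ Lᵢ/(AᵢEᵢ) = 900/(725×106×10³) + 525/(2175×198×10³) + 250/(1375×46×10³) = 1.688×10⁻⁵ mm/N.
Hence P = δ_free / Σ(L/AE) = 3.879/1.688×10⁻⁵ = 229.8 kN (tensile).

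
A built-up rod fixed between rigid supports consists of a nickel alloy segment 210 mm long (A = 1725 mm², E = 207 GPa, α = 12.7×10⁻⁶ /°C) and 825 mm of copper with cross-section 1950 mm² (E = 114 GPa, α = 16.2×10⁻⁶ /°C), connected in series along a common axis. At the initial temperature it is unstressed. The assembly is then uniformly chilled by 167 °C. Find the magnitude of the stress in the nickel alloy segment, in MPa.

σ ≈ 361 MPa (tensile)

Free thermal contraction of the whole bar: Σ αᵢΔT Lᵢ = 12.7×10⁻⁶×167×210 + 16.2×10⁻⁶×167×825 = 2.677 mm.
The rigid supports impose zero overall length change; the single axial force P common to all segments must satisfy P Σ Lᵢ/(AᵢEᵢ) = δ_free.
Σ Lᵢ/(AᵢEᵢ) = 210/(1725×207×10³) + 825/(1950×114×10³) = 4.299×10⁻⁶ mm/N.
P = 2.677 / 4.299×10⁻⁶ = 622700 N = 622.7 kN, tensile.
σ_{nickel alloy} = P / A = 622700 / 1725 = 361 MPa.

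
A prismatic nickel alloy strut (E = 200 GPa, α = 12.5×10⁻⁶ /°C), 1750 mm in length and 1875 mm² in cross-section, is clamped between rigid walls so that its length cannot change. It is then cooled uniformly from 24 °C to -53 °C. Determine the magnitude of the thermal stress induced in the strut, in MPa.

σ ≈ 192 MPa (tensile)

With length fixed, the mechanical strain must cancel the thermal strain αΔT = 12.5×10⁻⁶ × 77 = 962.5×10⁻⁶.
Hence σ = E·αΔT = 200×10³ × 962.5×10⁻⁶ = 192.5 MPa, tensile.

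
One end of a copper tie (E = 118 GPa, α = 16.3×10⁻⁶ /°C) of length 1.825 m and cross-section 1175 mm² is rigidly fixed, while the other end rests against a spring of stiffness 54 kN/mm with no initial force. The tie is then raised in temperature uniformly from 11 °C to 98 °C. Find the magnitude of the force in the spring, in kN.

P ≈ 81.7 kN

Free thermal expansion: δ_free = αΔT L = 16.3×10⁻⁶ × 87 × 1825 = 2.588 mm.
Let P be the compressive force at the spring. The tie shortens elastically by PL/(AE) and the spring compresses by P/k; together these equal δ_free.
P [ L/(AE) + 1/k ] = δ_free → P [ 1825/(1175×118×10³) + 1/(54×10³) ] = 2.588.
P = 2.588 / 3.168×10⁻⁵ = 81690 N.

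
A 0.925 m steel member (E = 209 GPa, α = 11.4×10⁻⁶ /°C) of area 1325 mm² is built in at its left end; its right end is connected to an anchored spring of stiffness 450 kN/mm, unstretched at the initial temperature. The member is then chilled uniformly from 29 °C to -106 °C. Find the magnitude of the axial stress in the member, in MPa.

σ ≈ 193 MPa (tensile)

Free thermal contraction: δ_free = αΔT L = 11.4×10⁻⁶ × 135 × 925 = 1.424 mm.
With a force P in the spring, the elastic change of the member is PL/(AE) and that of the spring is P/k; compatibility requires their sum to equal δ_free.
So P = δ_free / [L/(AE) + 1/k] = 1.424 / [ 925/(1325×209×10³) + 1/(450×10³) ].
P = 1.424 / 5.562×10⁻⁶ = 255900 N.
σ = P/A = 255900/1325 = 193.2 MPa.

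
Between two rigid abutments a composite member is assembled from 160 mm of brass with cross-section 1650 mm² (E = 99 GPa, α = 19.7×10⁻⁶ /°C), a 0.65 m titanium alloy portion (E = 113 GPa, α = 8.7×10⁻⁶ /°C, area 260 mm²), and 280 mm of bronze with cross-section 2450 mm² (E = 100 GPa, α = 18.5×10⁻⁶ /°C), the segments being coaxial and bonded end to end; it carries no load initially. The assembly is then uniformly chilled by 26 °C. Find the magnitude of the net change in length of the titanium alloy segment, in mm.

|ΔL| ≈ 0.185 mm

If the supports were absent, the total length change would be Σ αᵢΔT Lᵢ = 19.7×10⁻⁶×26×160 + 8.7×10⁻⁶×26×650 + 18.5×10⁻⁶×26×280 = 0.3637 mm.
Since the ends are fixed, an axial force P builds up, equal in every segment, with P · Σ Lᵢ/(AᵢEᵢ) = δ_free.
The series flexibility is Σ Lᵢ/(AᵢEᵢ) = 160/(1650×99×10³) + 650/(260×113×10³) + 280/(2450×100×10³) = 2.425×10⁻⁵ mm/N.
So P = 0.3637 / 2.425×10⁻⁵ = 15 kN, tensile.
For the titanium alloy segment, free thermal change = 8.7×10⁻⁶×26×650 = 0.147 mm and elastic change from P = 15000×650/(260×113×10³) = 0.3318 mm; these oppose, so the net change is 0.185 mm (segment lengthens).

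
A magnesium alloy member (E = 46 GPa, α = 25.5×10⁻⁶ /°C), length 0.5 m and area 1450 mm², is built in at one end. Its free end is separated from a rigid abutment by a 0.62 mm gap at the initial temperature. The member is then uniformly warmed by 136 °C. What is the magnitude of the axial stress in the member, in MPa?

Free thermal elongation = αΔT L = 25.5×10⁻⁶ × 136 × 500 = 1.734 mm.
The gap closes (δ_free > 0.62 mm) and the wall then resists a further 1.734 − 0.62 = 1.114 mm of expansion.
Compatibility: PL/(AE) = 1.114 mm, so σ = P/A = E × (1.114/500) = 102.5 MPa.

σ ≈ 102 MPa (compressive)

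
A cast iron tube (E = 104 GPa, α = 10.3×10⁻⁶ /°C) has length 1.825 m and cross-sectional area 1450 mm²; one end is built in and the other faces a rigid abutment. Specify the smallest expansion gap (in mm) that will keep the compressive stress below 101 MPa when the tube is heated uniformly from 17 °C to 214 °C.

Free expansion if unrestrained: δ_free = αΔT L = 10.3×10⁻⁶ × 197 × 1825 = 3.703 mm.
A stress of 101 MPa corresponds to the wall pushing the tube back by σL/E = 101×1825/(104×10³) = 1.772 mm.
So the gap has to take up the difference, g_min = δ_free − σL/E = 3.703 − 1.772 = 1.931 mm.

g ≈ 1.93 mm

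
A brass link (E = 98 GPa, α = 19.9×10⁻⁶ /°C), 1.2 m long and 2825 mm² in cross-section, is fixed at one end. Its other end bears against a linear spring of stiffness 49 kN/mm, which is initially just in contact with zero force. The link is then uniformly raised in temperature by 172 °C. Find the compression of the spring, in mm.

δ ≈ 3.39 mm

Free thermal expansion: δ_free = αΔT L = 19.9×10⁻⁶ × 172 × 1200 = 4.107 mm.
With a force P in the spring, the elastic change of the link is PL/(AE) and that of the spring is P/k; compatibility requires their sum to equal δ_free.
So P = δ_free / [L/(AE) + 1/k] = 4.107 / [ 1200/(2825×98×10³) + 1/(49×10³) ].
P = 4.107 / 2.474×10⁻⁵ = 166000 N.
Spring compression = P/k = 166000/(49×10³) = 3.388 mm.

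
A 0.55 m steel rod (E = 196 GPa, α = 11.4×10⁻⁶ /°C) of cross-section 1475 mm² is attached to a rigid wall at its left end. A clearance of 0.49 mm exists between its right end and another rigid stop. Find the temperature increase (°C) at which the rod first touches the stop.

Contact occurs when the free expansion equals the gap: αΔT L = 0.49 mm.
So ΔT = g/(αL) = 0.49/(11.4×10⁻⁶ × 550) = 78.15 °C.

ΔT ≈ 78.1 °C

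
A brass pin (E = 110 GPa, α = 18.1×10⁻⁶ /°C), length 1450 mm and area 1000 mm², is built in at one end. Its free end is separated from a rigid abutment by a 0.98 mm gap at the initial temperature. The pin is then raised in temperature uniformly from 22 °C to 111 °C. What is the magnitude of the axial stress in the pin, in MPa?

σ ≈ 103 MPa (compressive)

If the wall were absent the pin would grow by αΔT L = 18.1×10⁻⁶ × 89 × 1450 = 2.336 mm.
The gap closes (δ_free > 0.98 mm) and the wall then resists a further 2.336 − 0.98 = 1.356 mm of expansion.
So σ = E(δ_free − g)/L = 110×10³ × 1.356/1450 = 102.9 MPa.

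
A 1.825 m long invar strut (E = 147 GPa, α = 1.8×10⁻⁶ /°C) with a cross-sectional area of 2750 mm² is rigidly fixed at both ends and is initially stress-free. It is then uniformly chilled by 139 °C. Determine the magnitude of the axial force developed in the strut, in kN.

P ≈ 101 kN (tensile)

The ends cannot move, so σ = EαΔT = 147×10³ × 1.8×10⁻⁶ × 139 = 36.78 MPa.
Then P = σA = 36.78 × 2750 mm² = 101.1 kN, tensile.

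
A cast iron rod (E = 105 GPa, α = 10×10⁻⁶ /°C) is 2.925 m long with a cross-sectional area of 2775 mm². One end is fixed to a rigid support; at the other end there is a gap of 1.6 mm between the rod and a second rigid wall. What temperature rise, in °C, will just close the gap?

ΔT ≈ 54.7 °C

The gap closes when αΔT L = 1.6 mm, since the rod is still unstressed at that instant.
So ΔT = g/(αL) = 1.6/(10×10⁻⁶ × 2925) = 54.7 °C.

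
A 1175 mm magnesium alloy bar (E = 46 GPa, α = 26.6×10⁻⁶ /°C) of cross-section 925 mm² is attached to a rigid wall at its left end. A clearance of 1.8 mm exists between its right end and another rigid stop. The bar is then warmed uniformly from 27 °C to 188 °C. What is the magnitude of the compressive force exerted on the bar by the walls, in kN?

P ≈ 117 kN

If the wall were absent the bar would grow by αΔT L = 26.6×10⁻⁶ × 161 × 1175 = 5.032 mm.
The gap closes (δ_free > 1.8 mm) and the wall then resists a further 5.032 − 1.8 = 3.232 mm of expansion.
That suppressed elongation corresponds to σ = E·Δ/L = 46×10³ × 3.232/1175 = 126.5 MPa.
P = σA = 126.5 × 925 = 117 kN.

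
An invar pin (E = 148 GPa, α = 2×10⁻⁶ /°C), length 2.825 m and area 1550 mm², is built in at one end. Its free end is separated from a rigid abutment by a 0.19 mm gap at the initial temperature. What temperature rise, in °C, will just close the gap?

The gap closes when αΔT L = 0.19 mm, since the pin is still unstressed at that instant.
ΔT = 0.19 / (2×10⁻⁶ × 2825) = 33.63 °C.

ΔT ≈ 33.6 °C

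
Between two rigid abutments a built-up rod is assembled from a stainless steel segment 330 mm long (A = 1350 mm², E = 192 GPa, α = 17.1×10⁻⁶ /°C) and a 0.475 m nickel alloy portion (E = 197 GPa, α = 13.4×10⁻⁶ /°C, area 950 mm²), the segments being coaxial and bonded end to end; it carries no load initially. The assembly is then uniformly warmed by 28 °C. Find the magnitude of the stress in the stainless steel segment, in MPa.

σ ≈ 65.3 MPa (compressive)

Free thermal expansion of the whole bar: Σ αᵢΔT Lᵢ = 17.1×10⁻⁶×28×330 + 13.4×10⁻⁶×28×475 = 0.3362 mm.
The walls prevent any net length change, so an axial force P (same in every segment) develops. Compatibility: P · Σ Lᵢ/(AᵢEᵢ) = δ_free.
Σ Lᵢ/(AᵢEᵢ) = 330/(1350×192×10³) + 475/(950×197×10³) = 3.811×10⁻⁶ mm/N.
So P = 0.3362 / 3.811×10⁻⁶ = 88.22 kN, compressive.
σ_{stainless steel} = P / A = 88220 / 1350 = 65.35 MPa.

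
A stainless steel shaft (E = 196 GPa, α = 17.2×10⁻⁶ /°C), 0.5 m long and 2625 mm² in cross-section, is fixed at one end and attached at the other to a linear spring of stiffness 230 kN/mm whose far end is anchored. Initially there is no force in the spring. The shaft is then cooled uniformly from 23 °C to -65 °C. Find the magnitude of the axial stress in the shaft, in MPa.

σ ≈ 54.2 MPa (tensile)

Free thermal contraction: δ_free = αΔT L = 17.2×10⁻⁶ × 88 × 500 = 0.7568 mm.
With a force P in the spring, the elastic change of the shaft is PL/(AE) and that of the spring is P/k; compatibility requires their sum to equal δ_free.
So P = δ_free / [L/(AE) + 1/k] = 0.7568 / [ 500/(2625×196×10³) + 1/(230×10³) ].
P = 0.7568 / 5.32×10⁻⁶ = 142300 N.
σ = P/A = 142300/2625 = 54.2 MPa.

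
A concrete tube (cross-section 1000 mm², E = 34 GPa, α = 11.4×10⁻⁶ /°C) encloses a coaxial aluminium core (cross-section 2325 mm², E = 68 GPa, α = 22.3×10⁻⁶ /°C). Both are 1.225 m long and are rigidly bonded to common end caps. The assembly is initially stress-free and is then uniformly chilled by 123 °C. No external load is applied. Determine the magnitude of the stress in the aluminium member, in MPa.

σ ≈ 16.1 MPa (tensile)

Equilibrium of a rigid end plate with no external load gives equal and opposite internal forces ±P in the two members. Since α_{aluminium} > α_{concrete}, cooling drives the aluminium into tension and the concrete into compression.
Equating the net (thermal + elastic) strains gives |α₁ − α₂|·ΔT = P·[1/(A₁E₁) + 1/(A₂E₂)].
|α₁ − α₂|·ΔT = 10.9×10⁻⁶ × 123 = 0.001341.
1/(A₁E₁) + 1/(A₂E₂) = 1/(1000×34×10³) + 1/(2325×68×10³) = 3.574×10⁻⁸ N⁻¹.
So P = 0.001341 / 3.574×10⁻⁸ = 37.52 kN.
σ_{aluminium} = P/A₂ = 37520/2325 = 16.14 MPa, tensile.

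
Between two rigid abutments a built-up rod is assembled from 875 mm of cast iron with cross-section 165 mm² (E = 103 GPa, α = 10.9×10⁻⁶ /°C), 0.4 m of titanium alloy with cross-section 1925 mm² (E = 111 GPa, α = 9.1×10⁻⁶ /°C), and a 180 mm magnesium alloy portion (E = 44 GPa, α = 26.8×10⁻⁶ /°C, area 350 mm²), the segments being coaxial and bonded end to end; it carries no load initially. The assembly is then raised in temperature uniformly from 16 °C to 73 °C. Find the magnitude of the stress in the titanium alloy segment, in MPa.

Free thermal expansion of the whole bar: Σ αᵢΔT Lᵢ = 10.9×10⁻⁶×57×875 + 9.1×10⁻⁶×57×400 + 26.8×10⁻⁶×57×180 = 1.026 mm.
The rigid supports impose zero overall length change; the single axial force P common to all segments must satisfy P Σ Lᵢ/(AᵢEᵢ) = δ_free.
The series flexibility is Σ Lᵢ/(AᵢEᵢ) = 875/(165×103×10³) + 400/(1925×111×10³) + 180/(350×44×10³) = 6.505×10⁻⁵ mm/N.
Hence P = δ_free / Σ(L/AE) = 1.026/6.505×10⁻⁵ = 15.77 kN (compressive).
σ_{titanium alloy} = P / A = 15770 / 1925 = 8.195 MPa.

σ ≈ 8.19 MPa (compressive)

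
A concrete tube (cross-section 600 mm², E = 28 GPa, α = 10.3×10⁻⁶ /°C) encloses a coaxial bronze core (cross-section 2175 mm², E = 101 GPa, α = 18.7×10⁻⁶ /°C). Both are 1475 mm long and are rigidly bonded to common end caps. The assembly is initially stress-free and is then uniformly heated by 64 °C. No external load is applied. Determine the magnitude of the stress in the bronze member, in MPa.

Equilibrium of a rigid end plate with no external load gives equal and opposite internal forces ±P in the two members. Since α_{bronze} > α_{concrete}, heating drives the bronze into compression and the concrete into tension.
Compatibility of the two members (thermal + elastic change equal): (α₁ − α₂)ΔT = P·[1/(A₁E₁) + 1/(A₂E₂)].
|α₁ − α₂|·ΔT = 8.4×10⁻⁶ × 64 = 0.0005376.
1/(A₁E₁) + 1/(A₂E₂) = 1/(600×28×10³) + 1/(2175×101×10³) = 6.408×10⁻⁸ N⁻¹.
So P = 0.0005376 / 6.408×10⁻⁸ = 8.39 kN.
σ_{bronze} = P/A₂ = 8390/2175 = 3.857 MPa, compressive.

σ ≈ 3.86 MPa (compressive)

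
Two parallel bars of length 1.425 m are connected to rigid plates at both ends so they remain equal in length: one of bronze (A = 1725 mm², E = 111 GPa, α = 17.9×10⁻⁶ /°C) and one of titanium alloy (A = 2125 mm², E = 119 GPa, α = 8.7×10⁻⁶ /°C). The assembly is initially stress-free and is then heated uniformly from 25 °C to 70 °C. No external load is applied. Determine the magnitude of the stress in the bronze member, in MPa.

σ ≈ 26.2 MPa (compressive)

Equilibrium of a rigid end plate with no external load gives equal and opposite internal forces ±P in the two members. Since α_{bronze} > α_{titanium alloy}, heating drives the bronze into compression and the titanium alloy into tension.
Compatibility of the two members (thermal + elastic change equal): (α₁ − α₂)ΔT = P·[1/(A₁E₁) + 1/(A₂E₂)].
|α₁ − α₂|·ΔT = 9.2×10⁻⁶ × 45 = 0.000414.
1/(A₁E₁) + 1/(A₂E₂) = 1/(1725×111×10³) + 1/(2125×119×10³) = 9.177×10⁻⁹ N⁻¹.
P = 0.000414 / 9.177×10⁻⁹ = 45110 N = 45.11 kN.
σ_{bronze} = P/A₁ = 45110/1725 = 26.15 MPa, compressive.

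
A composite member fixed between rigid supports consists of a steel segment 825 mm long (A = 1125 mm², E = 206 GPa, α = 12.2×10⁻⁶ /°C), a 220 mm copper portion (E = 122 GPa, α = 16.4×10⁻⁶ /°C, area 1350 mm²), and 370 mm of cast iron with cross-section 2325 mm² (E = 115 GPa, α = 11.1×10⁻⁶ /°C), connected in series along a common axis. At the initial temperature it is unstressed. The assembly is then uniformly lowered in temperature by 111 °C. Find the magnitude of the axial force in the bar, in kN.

P ≈ 314 kN (tensile)

With the walls removed the bar would change length by δ_free = Σ αᵢΔT Lᵢ = 12.2×10⁻⁶×111×825 + 16.4×10⁻⁶×111×220 + 11.1×10⁻⁶×111×370 = 1.974 mm.
Since the ends are fixed, an axial force P builds up, equal in every segment, with P · Σ Lᵢ/(AᵢEᵢ) = δ_free.
The series flexibility is Σ Lᵢ/(AᵢEᵢ) = 825/(1125×206×10³) + 220/(1350×122×10³) + 370/(2325×115×10³) = 6.279×10⁻⁶ mm/N.
P = 1.974 / 6.279×10⁻⁶ = 314300 N = 314.3 kN, tensile.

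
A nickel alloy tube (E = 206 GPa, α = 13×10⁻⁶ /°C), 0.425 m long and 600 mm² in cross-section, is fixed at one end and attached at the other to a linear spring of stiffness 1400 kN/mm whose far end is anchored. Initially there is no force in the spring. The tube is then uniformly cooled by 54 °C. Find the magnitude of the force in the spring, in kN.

Free thermal contraction: δ_free = αΔT L = 13×10⁻⁶ × 54 × 425 = 0.2983 mm.
With a force P in the spring, the elastic change of the tube is PL/(AE) and that of the spring is P/k; compatibility requires their sum to equal δ_free.
P [ L/(AE) + 1/k ] = δ_free → P [ 425/(600×206×10³) + 1/(1400×10³) ] = 0.2983.
P = 0.2983 / 4.153×10⁻⁶ = 71840 N.

P ≈ 71.8 kN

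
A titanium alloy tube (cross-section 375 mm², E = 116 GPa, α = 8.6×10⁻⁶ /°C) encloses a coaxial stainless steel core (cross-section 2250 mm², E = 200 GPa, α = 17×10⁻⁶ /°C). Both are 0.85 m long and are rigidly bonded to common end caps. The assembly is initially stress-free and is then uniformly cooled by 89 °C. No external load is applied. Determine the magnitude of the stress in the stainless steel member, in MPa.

The stainless steel has the larger α, so on cooling it would change length more than the titanium alloy if both were free. The rigid plates force a common final length, so the stainless steel is put into tension and the titanium alloy into compression, with equal and opposite forces P (no external load).
Setting the final lengths equal and cancelling L: (α₁ − α₂)ΔT = P/(A₁E₁) + P/(A₂E₂).
|α₁ − α₂|·ΔT = 8.4×10⁻⁶ × 89 = 0.0007476.
1/(A₁E₁) + 1/(A₂E₂) = 1/(375×116×10³) + 1/(2250×200×10³) = 2.521×10⁻⁸ N⁻¹.
So P = 0.0007476 / 2.521×10⁻⁸ = 29.65 kN.
σ_{stainless steel} = P/A₂ = 29650/2250 = 13.18 MPa, tensile.

σ ≈ 13.2 MPa (tensile)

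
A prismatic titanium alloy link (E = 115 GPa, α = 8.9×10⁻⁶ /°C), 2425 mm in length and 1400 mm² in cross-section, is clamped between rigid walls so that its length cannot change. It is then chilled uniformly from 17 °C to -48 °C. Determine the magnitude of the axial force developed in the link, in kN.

P ≈ 93.1 kN (tensile)

Full restraint means ε = 0, so the stress is σ = EαΔT = 115×10³ × 8.9×10⁻⁶ × 65 = 66.53 MPa.
P = AEαΔT = 1400 × 115×10³ × 8.9×10⁻⁶ × 65 = 93.14 kN (tensile).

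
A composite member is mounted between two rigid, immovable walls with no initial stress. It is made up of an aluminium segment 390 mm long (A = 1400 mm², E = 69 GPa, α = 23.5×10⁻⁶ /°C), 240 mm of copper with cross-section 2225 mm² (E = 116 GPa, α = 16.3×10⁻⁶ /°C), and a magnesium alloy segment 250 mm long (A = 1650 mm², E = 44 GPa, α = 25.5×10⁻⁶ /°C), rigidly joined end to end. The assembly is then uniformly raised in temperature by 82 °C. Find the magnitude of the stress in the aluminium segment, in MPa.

With the walls removed the bar would change length by δ_free = Σ αᵢΔT Lᵢ = 23.5×10⁻⁶×82×390 + 16.3×10⁻⁶×82×240 + 25.5×10⁻⁶×82×250 = 1.595 mm.
Since the ends are fixed, an axial force P builds up, equal in every segment, with P · Σ Lᵢ/(AᵢEᵢ) = δ_free.
Σ Lᵢ/(AᵢEᵢ) = 390/(1400×69×10³) + 240/(2225×116×10³) + 250/(1650×44×10³) = 8.411×10⁻⁶ mm/N.
P = 1.595 / 8.411×10⁻⁶ = 189600 N = 189.6 kN, compressive.
σ_{aluminium} = P / A = 189600 / 1400 = 135.5 MPa.

σ ≈ 135 MPa (compressive)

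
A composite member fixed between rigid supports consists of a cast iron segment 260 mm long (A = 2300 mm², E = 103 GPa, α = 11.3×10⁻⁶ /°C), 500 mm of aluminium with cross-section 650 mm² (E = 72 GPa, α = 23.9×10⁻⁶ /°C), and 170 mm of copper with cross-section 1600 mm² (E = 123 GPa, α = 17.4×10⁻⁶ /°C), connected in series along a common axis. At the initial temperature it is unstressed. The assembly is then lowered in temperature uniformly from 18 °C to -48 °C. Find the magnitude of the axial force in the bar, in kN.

P ≈ 93.1 kN (tensile)

With the walls removed the bar would change length by δ_free = Σ αᵢΔT Lᵢ = 11.3×10⁻⁶×66×260 + 23.9×10⁻⁶×66×500 + 17.4×10⁻⁶×66×170 = 1.178 mm.
The rigid supports impose zero overall length change; the single axial force P common to all segments must satisfy P Σ Lᵢ/(AᵢEᵢ) = δ_free.
Σ Lᵢ/(AᵢEᵢ) = 260/(2300×103×10³) + 500/(650×72×10³) + 170/(1600×123×10³) = 1.265×10⁻⁵ mm/N.
Hence P = δ_free / Σ(L/AE) = 1.178/1.265×10⁻⁵ = 93.15 kN (tensile).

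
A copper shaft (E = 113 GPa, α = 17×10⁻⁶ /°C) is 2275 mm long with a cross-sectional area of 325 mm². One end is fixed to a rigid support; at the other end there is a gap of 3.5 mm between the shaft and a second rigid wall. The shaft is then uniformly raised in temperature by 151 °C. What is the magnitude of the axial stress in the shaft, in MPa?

Free thermal elongation = αΔT L = 17×10⁻⁶ × 151 × 2275 = 5.84 mm.
This exceeds the 3.5 mm gap, so the wall pushes back. The portion of expansion that must be recovered elastically is δ_free − gap = 5.84 − 3.5 = 2.34 mm.
Compatibility: PL/(AE) = 2.34 mm, so σ = P/A = E × (2.34/2275) = 116.2 MPa.

σ ≈ 116 MPa (compressive)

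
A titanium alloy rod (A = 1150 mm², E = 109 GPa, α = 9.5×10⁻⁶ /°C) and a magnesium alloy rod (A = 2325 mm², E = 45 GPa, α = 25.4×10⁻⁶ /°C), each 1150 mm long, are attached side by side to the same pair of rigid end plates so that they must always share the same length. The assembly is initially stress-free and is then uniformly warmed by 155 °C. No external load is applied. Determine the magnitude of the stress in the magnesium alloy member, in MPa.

Both members must finish at the same length. With the larger α, the magnesium alloy tends to over-expand; the plates restrain it, putting the magnesium alloy in compression and the titanium alloy in tension. With no external load the two internal forces are equal and opposite, magnitude P.
Equating the net (thermal + elastic) strains gives |α₁ − α₂|·ΔT = P·[1/(A₁E₁) + 1/(A₂E₂)].
|α₁ − α₂|·ΔT = 15.9×10⁻⁶ × 155 = 0.002464.
1/(A₁E₁) + 1/(A₂E₂) = 1/(1150×109×10³) + 1/(2325×45×10³) = 1.754×10⁻⁸ N⁻¹.
So P = 0.002464 / 1.754×10⁻⁸ = 140.5 kN.
σ_{magnesium alloy} = P/A₂ = 140500/2325 = 60.45 MPa, compressive.

σ ≈ 60.4 MPa (compressive)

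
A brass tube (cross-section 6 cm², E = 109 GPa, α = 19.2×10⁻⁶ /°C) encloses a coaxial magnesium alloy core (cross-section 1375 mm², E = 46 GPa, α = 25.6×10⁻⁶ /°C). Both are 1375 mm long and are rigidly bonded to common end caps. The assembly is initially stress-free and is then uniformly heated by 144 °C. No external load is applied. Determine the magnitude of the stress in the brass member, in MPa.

σ ≈ 49.4 MPa (tensile)

Both members must finish at the same length. With the larger α, the magnesium alloy tends to over-expand; the plates restrain it, putting the magnesium alloy in compression and the brass in tension. With no external load the two internal forces are equal and opposite, magnitude P.
Compatibility of the two members (thermal + elastic change equal): (α₁ − α₂)ΔT = P·[1/(A₁E₁) + 1/(A₂E₂)].
|α₁ − α₂|·ΔT = 6.4×10⁻⁶ × 144 = 0.0009216.
1/(A₁E₁) + 1/(A₂E₂) = 1/(600×109×10³) + 1/(1375×46×10³) = 3.11×10⁻⁸ N⁻¹.
P = 0.0009216 / 3.11×10⁻⁸ = 29630 N = 29.63 kN.
σ_{brass} = P/A₁ = 29630/600 = 49.39 MPa, tensile.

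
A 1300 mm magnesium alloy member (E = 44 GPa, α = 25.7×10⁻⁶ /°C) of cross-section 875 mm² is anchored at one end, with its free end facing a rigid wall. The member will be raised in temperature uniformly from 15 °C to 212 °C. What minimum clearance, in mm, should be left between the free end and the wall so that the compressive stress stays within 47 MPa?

Free expansion if unrestrained: δ_free = αΔT L = 25.7×10⁻⁶ × 197 × 1300 = 6.582 mm.
At the allowable stress the elastic shortening the wall may impose is σL/E = 47 × 1300 / (44×10³) = 1.389 mm.
So the gap has to take up the difference, g_min = δ_free − σL/E = 6.582 − 1.389 = 5.193 mm.

g ≈ 5.19 mm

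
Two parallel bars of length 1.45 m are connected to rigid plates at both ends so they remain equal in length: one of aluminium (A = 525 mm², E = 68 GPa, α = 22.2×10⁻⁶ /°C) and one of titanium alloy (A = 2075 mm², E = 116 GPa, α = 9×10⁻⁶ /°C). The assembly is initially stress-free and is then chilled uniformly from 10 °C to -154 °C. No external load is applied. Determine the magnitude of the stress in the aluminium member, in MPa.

σ ≈ 128 MPa (tensile)

Both members must finish at the same length. With the larger α, the aluminium tends to over-contract; the plates restrain it, putting the aluminium in tension and the titanium alloy in compression. With no external load the two internal forces are equal and opposite, magnitude P.
Compatibility of the two members (thermal + elastic change equal): (α₁ − α₂)ΔT = P·[1/(A₁E₁) + 1/(A₂E₂)].
|α₁ − α₂|·ΔT = 13.2×10⁻⁶ × 164 = 0.002165.
1/(A₁E₁) + 1/(A₂E₂) = 1/(525×68×10³) + 1/(2075×116×10³) = 3.217×10⁻⁸ N⁻¹.
P = 0.002165 / 3.217×10⁻⁸ = 67300 N = 67.3 kN.
σ_{aluminium} = P/A₁ = 67300/525 = 128.2 MPa, tensile.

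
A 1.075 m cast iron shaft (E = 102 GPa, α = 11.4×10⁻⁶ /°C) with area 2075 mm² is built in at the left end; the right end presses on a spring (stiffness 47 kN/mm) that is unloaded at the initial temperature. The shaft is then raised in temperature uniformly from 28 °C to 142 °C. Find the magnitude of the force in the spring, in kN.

If the spring were absent the shaft would lengthen by αΔT L = 11.4×10⁻⁶ × 114 × 1075 = 1.397 mm.
With a force P in the spring, the elastic change of the shaft is PL/(AE) and that of the spring is P/k; compatibility requires their sum to equal δ_free.
So P = δ_free / [L/(AE) + 1/k] = 1.397 / [ 1075/(2075×102×10³) + 1/(47×10³) ].
P = 1.397 / 2.636×10⁻⁵ = 53010 N.

P ≈ 53 kN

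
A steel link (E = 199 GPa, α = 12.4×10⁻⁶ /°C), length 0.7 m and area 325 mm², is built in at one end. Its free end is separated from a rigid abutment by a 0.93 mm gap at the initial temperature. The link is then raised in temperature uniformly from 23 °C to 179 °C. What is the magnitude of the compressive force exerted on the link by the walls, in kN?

If the wall were absent the link would grow by αΔT L = 12.4×10⁻⁶ × 156 × 700 = 1.354 mm.
The gap closes (δ_free > 0.93 mm) and the wall then resists a further 1.354 − 0.93 = 0.4241 mm of expansion.
Compatibility: PL/(AE) = 0.4241 mm, so σ = P/A = E × (0.4241/700) = 120.6 MPa.
Force on the wall = σA = 120.6 × 325 mm² = 39.18 kN.

P ≈ 39.2 kN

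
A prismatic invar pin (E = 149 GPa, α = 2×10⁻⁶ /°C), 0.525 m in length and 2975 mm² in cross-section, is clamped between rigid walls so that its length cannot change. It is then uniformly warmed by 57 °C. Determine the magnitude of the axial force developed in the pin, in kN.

With zero net strain, σ = E·αΔT = 149 GPa × 2×10⁻⁶ × 57 = 16.99 MPa.
Axial force P = σA = 16.99 × 2975 = 50530 N = 50.53 kN, compressive.

P ≈ 50.5 kN (compressive)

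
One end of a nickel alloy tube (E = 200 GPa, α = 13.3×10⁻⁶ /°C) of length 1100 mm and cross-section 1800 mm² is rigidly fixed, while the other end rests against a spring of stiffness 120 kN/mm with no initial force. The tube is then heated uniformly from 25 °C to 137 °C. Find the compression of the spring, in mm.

δ ≈ 1.2 mm

The unrestrained thermal change is αΔT L = 13.3×10⁻⁶ × 112 × 1100 = 1.639 mm.
With a force P in the spring, the elastic change of the tube is PL/(AE) and that of the spring is P/k; compatibility requires their sum to equal δ_free.
So P = δ_free / [L/(AE) + 1/k] = 1.639 / [ 1100/(1800×200×10³) + 1/(120×10³) ].
P = 1.639 / 1.139×10⁻⁵ = 143900 N.
Spring compression = P/k = 143900/(120×10³) = 1.199 mm.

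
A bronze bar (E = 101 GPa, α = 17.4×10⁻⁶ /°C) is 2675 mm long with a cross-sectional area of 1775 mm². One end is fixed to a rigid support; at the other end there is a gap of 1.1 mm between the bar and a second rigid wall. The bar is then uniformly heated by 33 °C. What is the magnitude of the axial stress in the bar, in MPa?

σ ≈ 16.5 MPa (compressive)

Free thermal elongation = αΔT L = 17.4×10⁻⁶ × 33 × 2675 = 1.536 mm.
After closing the 1.1 mm clearance, 1.536 − 1.1 = 0.436 mm of expansion remains to be suppressed by the wall.
That suppressed elongation corresponds to σ = E·Δ/L = 101×10³ × 0.436/2675 = 16.46 MPa.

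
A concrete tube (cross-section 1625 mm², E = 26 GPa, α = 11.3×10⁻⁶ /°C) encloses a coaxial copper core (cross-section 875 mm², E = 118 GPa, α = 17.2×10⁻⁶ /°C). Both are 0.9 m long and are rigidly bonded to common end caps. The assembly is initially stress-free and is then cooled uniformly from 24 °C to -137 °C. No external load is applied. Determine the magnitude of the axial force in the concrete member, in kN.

P ≈ 28.5 kN (compressive in the concrete)

Equilibrium of a rigid end plate with no external load gives equal and opposite internal forces ±P in the two members. Since α_{copper} > α_{concrete}, cooling drives the copper into tension and the concrete into compression.
Setting the final lengths equal and cancelling L: (α₁ − α₂)ΔT = P/(A₁E₁) + P/(A₂E₂).
|α₁ − α₂|·ΔT = 5.9×10⁻⁶ × 161 = 0.0009499.
1/(A₁E₁) + 1/(A₂E₂) = 1/(1625×26×10³) + 1/(875×118×10³) = 3.335×10⁻⁸ N⁻¹.
So P = 0.0009499 / 3.335×10⁻⁸ = 28.48 kN.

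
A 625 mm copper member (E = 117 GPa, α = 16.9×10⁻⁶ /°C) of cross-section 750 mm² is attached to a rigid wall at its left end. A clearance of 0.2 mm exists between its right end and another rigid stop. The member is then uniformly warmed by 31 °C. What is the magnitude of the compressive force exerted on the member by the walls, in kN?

Free thermal elongation = αΔT L = 16.9×10⁻⁶ × 31 × 625 = 0.3274 mm.
The gap closes (δ_free > 0.2 mm) and the wall then resists a further 0.3274 − 0.2 = 0.1274 mm of expansion.
Compatibility: PL/(AE) = 0.1274 mm, so σ = P/A = E × (0.1274/625) = 23.86 MPa.
Force on the wall = σA = 23.86 × 750 mm² = 17.89 kN.

P ≈ 17.9 kN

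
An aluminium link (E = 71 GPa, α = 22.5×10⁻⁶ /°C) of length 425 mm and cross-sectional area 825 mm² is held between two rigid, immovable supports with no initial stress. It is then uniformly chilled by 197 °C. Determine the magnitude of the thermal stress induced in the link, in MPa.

Because both ends are immovable the net strain is zero, and the suppressed thermal strain is αΔT = 22.5×10⁻⁶ × 197 = 4432.5×10⁻⁶.
Hence σ = E·αΔT = 71×10³ × 4432.5×10⁻⁶ = 314.7 MPa, tensile.

σ ≈ 315 MPa (tensile)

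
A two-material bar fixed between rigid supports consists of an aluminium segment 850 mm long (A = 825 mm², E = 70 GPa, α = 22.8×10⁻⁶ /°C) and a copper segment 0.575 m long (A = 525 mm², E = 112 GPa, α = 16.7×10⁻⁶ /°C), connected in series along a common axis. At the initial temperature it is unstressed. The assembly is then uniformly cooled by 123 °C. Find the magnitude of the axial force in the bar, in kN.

If the supports were absent, the total length change would be Σ αᵢΔT Lᵢ = 22.8×10⁻⁶×123×850 + 16.7×10⁻⁶×123×575 = 3.565 mm.
The walls prevent any net length change, so an axial force P (same in every segment) develops. Compatibility: P · Σ Lᵢ/(AᵢEᵢ) = δ_free.
Σ Lᵢ/(AᵢEᵢ) = 850/(825×70×10³) + 575/(525×112×10³) = 2.45×10⁻⁵ mm/N.
Hence P = δ_free / Σ(L/AE) = 3.565/2.45×10⁻⁵ = 145.5 kN (tensile).

P ≈ 146 kN (tensile)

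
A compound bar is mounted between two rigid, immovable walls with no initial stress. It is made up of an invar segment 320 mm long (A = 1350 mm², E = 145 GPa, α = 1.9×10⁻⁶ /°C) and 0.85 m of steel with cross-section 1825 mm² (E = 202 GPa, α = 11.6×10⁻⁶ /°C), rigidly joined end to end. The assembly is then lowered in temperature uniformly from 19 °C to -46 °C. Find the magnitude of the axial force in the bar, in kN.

If the supports were absent, the total length change would be Σ αᵢΔT Lᵢ = 1.9×10⁻⁶×65×320 + 11.6×10⁻⁶×65×850 = 0.6804 mm.
The walls prevent any net length change, so an axial force P (same in every segment) develops. Compatibility: P · Σ Lᵢ/(AᵢEᵢ) = δ_free.
The series flexibility is Σ Lᵢ/(AᵢEᵢ) = 320/(1350×145×10³) + 850/(1825×202×10³) = 3.94×10⁻⁶ mm/N.
So P = 0.6804 / 3.94×10⁻⁶ = 172.7 kN, tensile.

P ≈ 173 kN (tensile)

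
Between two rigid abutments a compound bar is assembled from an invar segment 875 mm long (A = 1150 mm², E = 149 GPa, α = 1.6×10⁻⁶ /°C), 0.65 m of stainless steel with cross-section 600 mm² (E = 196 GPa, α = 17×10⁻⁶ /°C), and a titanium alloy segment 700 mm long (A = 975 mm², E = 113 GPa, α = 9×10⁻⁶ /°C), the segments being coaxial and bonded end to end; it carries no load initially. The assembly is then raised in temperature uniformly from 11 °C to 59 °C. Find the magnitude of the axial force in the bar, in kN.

P ≈ 53 kN (compressive)

Free thermal expansion of the whole bar: Σ αᵢΔT Lᵢ = 1.6×10⁻⁶×48×875 + 17×10⁻⁶×48×650 + 9×10⁻⁶×48×700 = 0.9 mm.
The rigid supports impose zero overall length change; the single axial force P common to all segments must satisfy P Σ Lᵢ/(AᵢEᵢ) = δ_free.
The series flexibility is Σ Lᵢ/(AᵢEᵢ) = 875/(1150×149×10³) + 650/(600×196×10³) + 700/(975×113×10³) = 1.699×10⁻⁵ mm/N.
P = 0.9 / 1.699×10⁻⁵ = 52980 N = 52.98 kN, compressive.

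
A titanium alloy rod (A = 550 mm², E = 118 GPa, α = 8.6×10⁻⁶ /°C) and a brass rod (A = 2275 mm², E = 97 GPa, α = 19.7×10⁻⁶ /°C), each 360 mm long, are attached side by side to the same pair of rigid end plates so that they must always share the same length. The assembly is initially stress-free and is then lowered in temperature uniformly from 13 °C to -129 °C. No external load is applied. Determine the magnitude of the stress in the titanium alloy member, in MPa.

σ ≈ 144 MPa (compressive)

Both members must finish at the same length. With the larger α, the brass tends to over-contract; the plates restrain it, putting the brass in tension and the titanium alloy in compression. With no external load the two internal forces are equal and opposite, magnitude P.
Setting the final lengths equal and cancelling L: (α₁ − α₂)ΔT = P/(A₁E₁) + P/(A₂E₂).
|α₁ − α₂|·ΔT = 11.1×10⁻⁶ × 142 = 0.001576.
1/(A₁E₁) + 1/(A₂E₂) = 1/(550×118×10³) + 1/(2275×97×10³) = 1.994×10⁻⁸ N⁻¹.
So P = 0.001576 / 1.994×10⁻⁸ = 79.05 kN.
σ_{titanium alloy} = P/A₁ = 79050/550 = 143.7 MPa, compressive.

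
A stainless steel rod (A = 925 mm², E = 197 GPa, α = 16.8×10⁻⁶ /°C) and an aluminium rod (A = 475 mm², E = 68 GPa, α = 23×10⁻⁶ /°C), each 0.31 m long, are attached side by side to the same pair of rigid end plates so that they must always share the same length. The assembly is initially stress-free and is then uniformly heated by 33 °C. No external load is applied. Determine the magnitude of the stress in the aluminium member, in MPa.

σ ≈ 11.8 MPa (compressive)

Equilibrium of a rigid end plate with no external load gives equal and opposite internal forces ±P in the two members. Since α_{aluminium} > α_{stainless steel}, heating drives the aluminium into compression and the stainless steel into tension.
Setting the final lengths equal and cancelling L: (α₁ − α₂)ΔT = P/(A₁E₁) + P/(A₂E₂).
|α₁ − α₂|·ΔT = 6.2×10⁻⁶ × 33 = 0.0002046.
1/(A₁E₁) + 1/(A₂E₂) = 1/(925×197×10³) + 1/(475×68×10³) = 3.645×10⁻⁸ N⁻¹.
So P = 0.0002046 / 3.645×10⁻⁸ = 5.614 kN.
σ_{aluminium} = P/A₂ = 5614/475 = 11.82 MPa, compressive.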